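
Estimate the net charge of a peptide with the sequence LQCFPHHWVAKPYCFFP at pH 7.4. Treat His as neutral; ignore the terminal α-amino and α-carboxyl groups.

+1

The side chains ionized at physiological pH are Lys/Arg (+1) and Asp/Glu (−1); with His treated as neutral, nothing else contributes.
Positive (K, R): K11 → +1.
Negative (D, E): none → −0.
Net charge = (+1) + (−0) = +1.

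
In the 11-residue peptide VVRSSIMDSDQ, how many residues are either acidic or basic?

3

Acidic: D, E. Basic: H, K, R.
Acidic residues here: D8, D10 (2).
Basic residues here: R3 (1).
The two groups share no amino acid, so total = 2 + 1 = 3.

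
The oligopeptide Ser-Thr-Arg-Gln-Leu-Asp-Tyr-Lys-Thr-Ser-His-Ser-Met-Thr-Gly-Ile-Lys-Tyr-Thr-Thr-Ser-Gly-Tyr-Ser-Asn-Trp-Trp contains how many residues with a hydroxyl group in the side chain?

13

Serine (S), threonine (T), and tyrosine (Y) each carry a hydroxyl group on the side chain.
Matching residues: Ser1, Thr2, Tyr7, Thr9, Ser10, Ser12, Thr14, Tyr18, Thr19, Thr20, Ser21, Tyr23, Ser24.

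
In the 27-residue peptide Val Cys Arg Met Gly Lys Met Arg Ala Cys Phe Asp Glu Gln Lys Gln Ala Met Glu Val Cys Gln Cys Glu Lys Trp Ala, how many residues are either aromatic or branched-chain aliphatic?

4

Aromatic: F, W, Y. Branched-chain aliphatic: I, L, V.
Aromatic residues here: Phe11, Trp26 (2).
Branched-chain aliphatic residues here: Val1, Val20 (2).
The two groups share no amino acid, so total = 2 + 2 = 4.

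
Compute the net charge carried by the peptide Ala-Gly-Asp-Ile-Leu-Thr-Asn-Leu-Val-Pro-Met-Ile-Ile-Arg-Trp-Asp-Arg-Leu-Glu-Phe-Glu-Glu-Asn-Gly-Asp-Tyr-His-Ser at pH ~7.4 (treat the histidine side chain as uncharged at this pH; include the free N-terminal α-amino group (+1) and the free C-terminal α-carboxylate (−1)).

Near pH 7.4, K and R contribute +1 each, D and E contribute −1 each, and every other side chain (His included, as stated) is uncharged.
Positive (K, R): Arg14, Arg17 → +2.
Negative (D, E): Asp3, Asp16, Glu19, Glu21, Glu22, Asp25 → −6.
The N-terminus (+1) and C-terminus (−1) cancel.
Net charge = (+2) + (−6) = −4.

-4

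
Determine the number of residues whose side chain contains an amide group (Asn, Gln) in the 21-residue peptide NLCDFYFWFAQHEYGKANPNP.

Matching residues: N1, Q11, N18, N20.

4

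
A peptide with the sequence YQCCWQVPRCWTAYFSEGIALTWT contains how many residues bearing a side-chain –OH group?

6

The –OH-bearing residues are Ser, Thr (aliphatic alcohols), and Tyr (phenol).
Matching residues: Y1, T12, Y14, S16, T22, T24.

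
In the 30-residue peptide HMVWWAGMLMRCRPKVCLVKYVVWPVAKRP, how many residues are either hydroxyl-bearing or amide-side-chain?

Hydroxyl-bearing: S, T, Y. Amide-side-chain: N, Q.
Hydroxyl-bearing residues here: Y21 (1).
Amide-side-chain residues here: none (0).
The two groups share no amino acid, so total = 1 + 0 = 1.

1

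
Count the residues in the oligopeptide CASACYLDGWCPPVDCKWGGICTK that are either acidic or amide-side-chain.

Acidic: D, E. Amide-side-chain: N, Q.
Acidic residues here: D8, D15 (2).
Amide-side-chain residues here: none (0).
The two groups share no amino acid, so total = 2 + 0 = 2.

2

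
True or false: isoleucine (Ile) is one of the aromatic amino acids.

False

The aromatic amino acids are Phe (F, benzyl), Trp (W, indole), and Tyr (Y, phenol).
Isoleucine is not in this group.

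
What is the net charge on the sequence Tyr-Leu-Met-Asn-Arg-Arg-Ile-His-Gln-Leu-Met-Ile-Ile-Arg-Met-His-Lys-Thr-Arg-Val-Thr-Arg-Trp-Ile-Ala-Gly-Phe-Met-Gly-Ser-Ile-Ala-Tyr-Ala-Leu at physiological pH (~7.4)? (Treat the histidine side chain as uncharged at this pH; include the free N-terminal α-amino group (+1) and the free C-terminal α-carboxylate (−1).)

+6

The side chains ionized at physiological pH are Lys/Arg (+1) and Asp/Glu (−1); with His treated as neutral, nothing else contributes.
Positive (K, R): Arg5, Arg6, Arg14, Lys17, Arg19, Arg22 → +6.
Negative (D, E): none → −0.
The N-terminus (+1) and C-terminus (−1) cancel.
Net charge = (+6) + (−0) = +6.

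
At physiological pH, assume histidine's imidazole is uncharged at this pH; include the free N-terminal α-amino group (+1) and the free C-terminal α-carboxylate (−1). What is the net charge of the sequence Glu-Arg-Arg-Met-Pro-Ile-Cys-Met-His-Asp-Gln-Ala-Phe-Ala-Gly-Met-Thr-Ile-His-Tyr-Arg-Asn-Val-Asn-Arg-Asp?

+1

At pH ~7.4 the Lys and Arg side chains are protonated (+1), the Asp and Glu side chains are deprotonated (−1), and with His taken as neutral all other side chains carry no charge.
Positive (K, R): Arg2, Arg3, Arg21, Arg25 → +4.
Negative (D, E): Glu1, Asp10, Asp26 → −3.
The N-terminus (+1) and C-terminus (−1) cancel.
Net charge = (+4) + (−3) = +1.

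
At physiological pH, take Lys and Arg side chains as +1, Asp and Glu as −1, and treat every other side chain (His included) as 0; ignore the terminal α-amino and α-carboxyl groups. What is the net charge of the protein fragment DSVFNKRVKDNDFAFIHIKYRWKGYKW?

+4

Positive (K, R): K6, R7, K9, K19, R21, K23, K26 → +7.
Negative (D, E): D1, D10, D12 → −3.
Net charge = (+7) + (−3) = +4.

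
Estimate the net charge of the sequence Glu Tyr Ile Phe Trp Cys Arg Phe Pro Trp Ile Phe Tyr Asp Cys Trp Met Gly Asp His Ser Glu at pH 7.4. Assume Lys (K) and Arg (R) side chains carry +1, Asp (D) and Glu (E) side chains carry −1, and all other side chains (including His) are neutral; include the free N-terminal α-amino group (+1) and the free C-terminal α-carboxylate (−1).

-3

Positive (K, R): Arg7 → +1.
Negative (D, E): Glu1, Asp14, Asp19, Glu22 → −4.
The N-terminus (+1) and C-terminus (−1) cancel.
Net charge = (+1) + (−4) = −3.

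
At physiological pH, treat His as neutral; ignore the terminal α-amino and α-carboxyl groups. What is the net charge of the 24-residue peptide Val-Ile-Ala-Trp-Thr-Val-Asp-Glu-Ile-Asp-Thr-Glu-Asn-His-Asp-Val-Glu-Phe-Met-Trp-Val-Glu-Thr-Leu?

-7

Near pH 7.4, K and R contribute +1 each, D and E contribute −1 each, and every other side chain (His included, as stated) is uncharged.
Positive (K, R): none → +0.
Negative (D, E): Asp7, Glu8, Asp10, Glu12, Asp15, Glu17, Glu22 → −7.
Net charge = (+0) + (−7) = −7.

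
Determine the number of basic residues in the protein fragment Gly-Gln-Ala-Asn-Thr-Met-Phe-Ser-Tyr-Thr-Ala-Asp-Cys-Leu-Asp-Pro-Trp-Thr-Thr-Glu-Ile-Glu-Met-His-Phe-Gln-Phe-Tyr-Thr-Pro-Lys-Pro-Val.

2

K, R, and H are the three residues with basic side chains (ε-amine, guanidinium, and imidazole respectively).
Matching residues: His24, Lys31.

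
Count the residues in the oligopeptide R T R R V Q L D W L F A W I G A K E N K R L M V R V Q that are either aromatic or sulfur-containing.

4

Aromatic: F, W, Y. Sulfur-containing: C, M.
Aromatic residues here: W9, F11, W13 (3).
Sulfur-containing residues here: M23 (1).
The two groups share no amino acid, so total = 3 + 1 = 4.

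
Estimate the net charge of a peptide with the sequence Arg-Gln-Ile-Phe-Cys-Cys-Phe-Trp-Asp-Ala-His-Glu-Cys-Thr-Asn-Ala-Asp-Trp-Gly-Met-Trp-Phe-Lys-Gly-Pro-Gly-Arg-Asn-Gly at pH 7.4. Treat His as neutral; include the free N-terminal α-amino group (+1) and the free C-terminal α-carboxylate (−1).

0

At pH ~7.4 the Lys and Arg side chains are protonated (+1), the Asp and Glu side chains are deprotonated (−1), and with His taken as neutral all other side chains carry no charge.
Positive (K, R): Arg1, Lys23, Arg27 → +3.
Negative (D, E): Asp9, Glu12, Asp17 → −3.
The N-terminus (+1) and C-terminus (−1) cancel.
Net charge = (+3) + (−3) = 0.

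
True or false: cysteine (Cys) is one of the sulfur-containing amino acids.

True

The sulfur-bearing residues are cysteine (–SH) and methionine (–S–CH₃).
Cysteine is in this group.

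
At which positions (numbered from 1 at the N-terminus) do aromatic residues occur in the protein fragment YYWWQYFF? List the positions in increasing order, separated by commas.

1, 2, 3, 4, 6, 7, 8

Phenylalanine (F), tryptophan (W), and tyrosine (Y) have aromatic ring side chains.
Matching residues: Y1, Y2, W3, W4, Y6, F7, F8.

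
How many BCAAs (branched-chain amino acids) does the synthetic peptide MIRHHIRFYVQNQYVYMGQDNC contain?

The BCAAs are Val, Leu, and Ile — aliphatic side chains with a branch point.
Matching residues: I2, I6, V10, V15.

4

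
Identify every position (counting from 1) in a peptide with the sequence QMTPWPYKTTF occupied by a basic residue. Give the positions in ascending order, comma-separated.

8

K, R, and H are the three residues with basic side chains (ε-amine, guanidinium, and imidazole respectively).
Matching residues: K8.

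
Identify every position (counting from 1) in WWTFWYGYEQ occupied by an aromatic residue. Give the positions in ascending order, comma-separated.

F, W, and Y each carry an aromatic ring on the side chain.
Matching residues: W1, W2, F4, W5, Y6, Y8.

1, 2, 4, 5, 6, 8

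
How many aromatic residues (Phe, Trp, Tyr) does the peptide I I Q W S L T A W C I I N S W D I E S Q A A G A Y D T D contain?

4

Matching residues: W4, W9, W15, Y25.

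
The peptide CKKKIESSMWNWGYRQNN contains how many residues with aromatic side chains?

3

F, W, and Y each carry an aromatic ring on the side chain.
Matching residues: W10, W12, Y14.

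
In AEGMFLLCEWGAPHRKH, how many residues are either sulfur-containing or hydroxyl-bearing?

2

Sulfur-containing: C, M. Hydroxyl-bearing: S, T, Y.
Sulfur-containing residues here: M4, C8 (2).
Hydroxyl-bearing residues here: none (0).
The two groups share no amino acid, so total = 2 + 0 = 2.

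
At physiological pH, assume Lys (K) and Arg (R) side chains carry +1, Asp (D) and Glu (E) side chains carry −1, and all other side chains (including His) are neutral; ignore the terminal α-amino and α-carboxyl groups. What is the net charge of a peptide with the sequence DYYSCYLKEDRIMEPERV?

-2

Positive (K, R): K8, R11, R17 → +3.
Negative (D, E): D1, E9, D10, E14, E16 → −5.
Net charge = (+3) + (−5) = −2.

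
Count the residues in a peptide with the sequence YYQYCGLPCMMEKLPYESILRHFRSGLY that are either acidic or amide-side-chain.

3

Acidic: D, E. Amide-side-chain: N, Q.
Acidic residues here: E12, E17 (2).
Amide-side-chain residues here: Q3 (1).
The two groups share no amino acid, so total = 2 + 1 = 3.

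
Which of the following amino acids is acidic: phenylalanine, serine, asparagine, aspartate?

aspartate

Only D (aspartate) and E (glutamate) carry a side-chain carboxylic acid.
Of the listed options, only aspartate belongs to this group.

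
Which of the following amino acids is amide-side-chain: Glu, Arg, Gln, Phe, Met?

Asparagine (N) and glutamine (Q) have uncharged amide side chains.
Of the listed options, only Gln belongs to this group.

Gln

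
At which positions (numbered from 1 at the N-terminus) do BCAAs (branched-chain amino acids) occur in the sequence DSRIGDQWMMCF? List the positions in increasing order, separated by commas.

4

V, L, and I make up the branched-chain aliphatic group.
Matching residues: I4.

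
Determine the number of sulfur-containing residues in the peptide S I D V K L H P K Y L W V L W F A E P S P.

The sulfur-bearing residues are cysteine (–SH) and methionine (–S–CH₃).
None of the 21 residues belong to this group.

0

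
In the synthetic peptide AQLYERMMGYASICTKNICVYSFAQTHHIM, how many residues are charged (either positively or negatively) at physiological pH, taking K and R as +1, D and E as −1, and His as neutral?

Charged side chains at pH ~7.4: K, R (positive); D, E (negative).
Matching residues: E5, R6, K16.

3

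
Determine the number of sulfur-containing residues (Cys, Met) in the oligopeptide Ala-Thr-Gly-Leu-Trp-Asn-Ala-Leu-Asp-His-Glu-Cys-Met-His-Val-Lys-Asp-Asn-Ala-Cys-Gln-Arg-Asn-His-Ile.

3

Matching residues: Cys12, Met13, Cys20.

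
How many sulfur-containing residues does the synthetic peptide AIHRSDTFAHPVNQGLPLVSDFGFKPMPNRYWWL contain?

Cysteine (C, thiol) and methionine (M, thioether) are the two sulfur-containing amino acids.
Matching residues: M27.

1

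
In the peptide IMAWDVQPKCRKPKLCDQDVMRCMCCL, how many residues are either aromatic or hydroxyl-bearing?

1

Aromatic: F, W, Y. Hydroxyl-bearing: S, T, Y.
Aromatic residues here: W4 (1).
Hydroxyl-bearing residues here: none (0).
(Y belongs to both groups, but none appear in this sequence.) Total = 1 + 0 = 1.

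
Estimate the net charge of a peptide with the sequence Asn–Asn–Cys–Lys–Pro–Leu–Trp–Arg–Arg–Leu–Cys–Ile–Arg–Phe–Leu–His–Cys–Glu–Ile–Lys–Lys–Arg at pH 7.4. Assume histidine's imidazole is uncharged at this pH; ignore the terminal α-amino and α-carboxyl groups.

Near pH 7.4, K and R contribute +1 each, D and E contribute −1 each, and every other side chain (His included, as stated) is uncharged.
Positive (K, R): Lys4, Arg8, Arg9, Arg13, Lys20, Lys21, Arg22 → +7.
Negative (D, E): Glu18 → −1.
Net charge = (+7) + (−1) = +6.

+6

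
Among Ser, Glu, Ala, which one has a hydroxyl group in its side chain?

Ser

S, T, and Y are the three residues with a side-chain hydroxyl.
Of the listed options, only Ser belongs to this group.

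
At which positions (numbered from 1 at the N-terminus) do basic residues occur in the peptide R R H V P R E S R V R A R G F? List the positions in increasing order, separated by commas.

1, 2, 3, 6, 9, 11, 13

The basic amino acids are Lys (K), Arg (R), and His (H).
Matching residues: R1, R2, H3, R6, R9, R11, R13.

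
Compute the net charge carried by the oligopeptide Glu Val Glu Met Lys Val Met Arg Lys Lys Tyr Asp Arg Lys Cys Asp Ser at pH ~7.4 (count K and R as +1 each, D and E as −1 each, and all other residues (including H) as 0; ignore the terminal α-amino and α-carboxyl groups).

+2

Positive (K, R): Lys5, Arg8, Lys9, Lys10, Arg13, Lys14 → +6.
Negative (D, E): Glu1, Glu3, Asp12, Asp16 → −4.
Net charge = (+6) + (−4) = +2.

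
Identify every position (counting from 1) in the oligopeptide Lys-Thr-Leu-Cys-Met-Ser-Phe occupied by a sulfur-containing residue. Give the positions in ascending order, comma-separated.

4, 5

Cysteine (C, thiol) and methionine (M, thioether) are the two sulfur-containing amino acids.
Matching residues: Cys4, Met5.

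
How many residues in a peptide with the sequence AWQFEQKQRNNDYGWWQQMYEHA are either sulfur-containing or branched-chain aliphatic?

1

Sulfur-containing: C, M. Branched-chain aliphatic: I, L, V.
Sulfur-containing residues here: M19 (1).
Branched-chain aliphatic residues here: none (0).
The two groups share no amino acid, so total = 1 + 0 = 1.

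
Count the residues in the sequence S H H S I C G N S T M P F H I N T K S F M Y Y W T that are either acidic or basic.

Acidic: D, E. Basic: H, K, R.
Acidic residues here: none (0).
Basic residues here: H2, H3, H14, K18 (4).
The two groups share no amino acid, so total = 0 + 4 = 4.

4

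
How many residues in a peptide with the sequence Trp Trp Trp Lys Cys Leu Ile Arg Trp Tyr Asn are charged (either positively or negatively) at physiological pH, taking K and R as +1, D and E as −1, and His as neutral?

2

Charged side chains at pH ~7.4: K, R (positive); D, E (negative).
Matching residues: Lys4, Arg8.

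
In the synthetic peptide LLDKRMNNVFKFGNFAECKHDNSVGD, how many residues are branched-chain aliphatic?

4

V, L, and I make up the branched-chain aliphatic group.
Matching residues: L1, L2, V9, V24.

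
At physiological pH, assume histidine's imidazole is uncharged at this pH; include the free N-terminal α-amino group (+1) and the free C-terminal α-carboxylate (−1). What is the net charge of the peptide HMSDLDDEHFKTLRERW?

-2

The side chains ionized at physiological pH are Lys/Arg (+1) and Asp/Glu (−1); with His treated as neutral, nothing else contributes.
Positive (K, R): K11, R14, R16 → +3.
Negative (D, E): D4, D6, D7, E8, E15 → −5.
The N-terminus (+1) and C-terminus (−1) cancel.
Net charge = (+3) + (−5) = −2.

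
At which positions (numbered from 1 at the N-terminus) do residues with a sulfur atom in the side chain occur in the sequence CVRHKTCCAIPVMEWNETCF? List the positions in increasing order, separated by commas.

1, 7, 8, 13, 19

The sulfur-bearing residues are cysteine (–SH) and methionine (–S–CH₃).
Matching residues: C1, C7, C8, M13, C19.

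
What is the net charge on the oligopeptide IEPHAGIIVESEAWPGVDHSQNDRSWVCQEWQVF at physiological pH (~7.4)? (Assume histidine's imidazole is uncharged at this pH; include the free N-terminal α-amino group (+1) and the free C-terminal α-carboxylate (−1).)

Near pH 7.4, K and R contribute +1 each, D and E contribute −1 each, and every other side chain (His included, as stated) is uncharged.
Positive (K, R): R24 → +1.
Negative (D, E): E2, E10, E12, D18, D23, E30 → −6.
The N-terminus (+1) and C-terminus (−1) cancel.
Net charge = (+1) + (−6) = −5.

-5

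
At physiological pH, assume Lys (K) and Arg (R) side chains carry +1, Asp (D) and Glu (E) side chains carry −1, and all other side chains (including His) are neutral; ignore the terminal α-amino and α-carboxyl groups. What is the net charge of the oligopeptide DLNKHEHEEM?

Positive (K, R): K4 → +1.
Negative (D, E): D1, E6, E8, E9 → −4.
Net charge = (+1) + (−4) = −3.

-3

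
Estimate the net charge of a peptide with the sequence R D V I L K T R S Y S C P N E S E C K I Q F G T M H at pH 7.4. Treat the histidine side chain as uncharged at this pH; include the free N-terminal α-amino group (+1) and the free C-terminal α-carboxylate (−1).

+1

Near pH 7.4, K and R contribute +1 each, D and E contribute −1 each, and every other side chain (His included, as stated) is uncharged.
Positive (K, R): R1, K6, R8, K19 → +4.
Negative (D, E): D2, E15, E17 → −3.
The N-terminus (+1) and C-terminus (−1) cancel.
Net charge = (+4) + (−3) = +1.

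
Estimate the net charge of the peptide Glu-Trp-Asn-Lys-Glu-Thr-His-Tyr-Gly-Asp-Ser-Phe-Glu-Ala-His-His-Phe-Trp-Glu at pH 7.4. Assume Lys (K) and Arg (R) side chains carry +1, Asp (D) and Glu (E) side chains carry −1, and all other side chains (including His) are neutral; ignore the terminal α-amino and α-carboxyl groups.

-4

Positive (K, R): Lys4 → +1.
Negative (D, E): Glu1, Glu5, Asp10, Glu13, Glu19 → −5.
Net charge = (+1) + (−5) = −4.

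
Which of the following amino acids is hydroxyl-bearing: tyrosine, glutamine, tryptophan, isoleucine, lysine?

tyrosine

Serine (S), threonine (T), and tyrosine (Y) each carry a hydroxyl group on the side chain.
Of the listed options, only tyrosine belongs to this group.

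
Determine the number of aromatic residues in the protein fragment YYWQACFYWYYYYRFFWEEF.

The aromatic amino acids are Phe (F, benzyl), Trp (W, indole), and Tyr (Y, phenol).
Matching residues: Y1, Y2, W3, F7, Y8, W9, Y10, Y11, Y12, Y13, F15, F16, W17, F20.

14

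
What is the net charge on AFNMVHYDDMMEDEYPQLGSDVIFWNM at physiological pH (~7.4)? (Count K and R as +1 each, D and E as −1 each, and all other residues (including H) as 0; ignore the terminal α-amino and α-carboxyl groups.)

-6

Positive (K, R): none → +0.
Negative (D, E): D8, D9, E12, D13, E14, D21 → −6.
Net charge = (+0) + (−6) = −6.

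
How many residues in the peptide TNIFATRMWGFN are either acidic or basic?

Acidic: D, E. Basic: H, K, R.
Acidic residues here: none (0).
Basic residues here: R7 (1).
The two groups share no amino acid, so total = 0 + 1 = 1.

1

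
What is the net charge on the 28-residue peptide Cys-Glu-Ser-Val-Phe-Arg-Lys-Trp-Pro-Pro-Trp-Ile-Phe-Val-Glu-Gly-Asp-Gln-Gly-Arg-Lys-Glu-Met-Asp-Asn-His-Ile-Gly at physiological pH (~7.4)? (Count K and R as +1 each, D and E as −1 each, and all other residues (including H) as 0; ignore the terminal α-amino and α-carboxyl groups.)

Positive (K, R): Arg6, Lys7, Arg20, Lys21 → +4.
Negative (D, E): Glu2, Glu15, Asp17, Glu22, Asp24 → −5.
Net charge = (+4) + (−5) = −1.

-1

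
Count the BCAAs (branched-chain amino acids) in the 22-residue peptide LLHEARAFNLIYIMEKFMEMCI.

6

The BCAAs are Val, Leu, and Ile — aliphatic side chains with a branch point.
Matching residues: L1, L2, L10, I11, I13, I22.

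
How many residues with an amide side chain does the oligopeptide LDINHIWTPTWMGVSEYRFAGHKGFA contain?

The amide-side-chain residues are Asn (N) and Gln (Q).
Matching residues: N4.

1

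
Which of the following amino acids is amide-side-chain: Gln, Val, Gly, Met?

Only N (asparagine) and Q (glutamine) carry a side-chain carboxamide.
Of the listed options, only Gln belongs to this group.

Gln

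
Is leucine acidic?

No

The acidic residues are Asp (D) and Glu (E), whose side chains end in a carboxylate group.
Leucine is not in this group.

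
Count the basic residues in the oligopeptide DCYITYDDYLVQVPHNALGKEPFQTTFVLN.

The basic amino acids are Lys (K), Arg (R), and His (H).
Matching residues: H15, K20.

2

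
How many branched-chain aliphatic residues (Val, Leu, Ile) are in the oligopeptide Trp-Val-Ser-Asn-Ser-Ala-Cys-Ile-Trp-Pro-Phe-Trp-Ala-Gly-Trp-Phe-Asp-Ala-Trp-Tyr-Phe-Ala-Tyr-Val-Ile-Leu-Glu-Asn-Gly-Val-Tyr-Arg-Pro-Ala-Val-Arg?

Matching residues: Val2, Ile8, Val24, Ile25, Leu26, Val30, Val35.

7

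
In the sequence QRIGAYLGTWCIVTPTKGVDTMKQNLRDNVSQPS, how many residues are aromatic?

2

The aromatic amino acids are Phe (F, benzyl), Trp (W, indole), and Tyr (Y, phenol).
Matching residues: Y6, W10.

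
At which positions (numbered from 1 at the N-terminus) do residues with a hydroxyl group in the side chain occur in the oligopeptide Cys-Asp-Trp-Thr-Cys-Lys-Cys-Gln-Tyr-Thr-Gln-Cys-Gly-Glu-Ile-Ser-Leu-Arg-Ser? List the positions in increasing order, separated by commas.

Serine (S), threonine (T), and tyrosine (Y) each carry a hydroxyl group on the side chain.
Matching residues: Thr4, Tyr9, Thr10, Ser16, Ser19.

4, 9, 10, 16, 19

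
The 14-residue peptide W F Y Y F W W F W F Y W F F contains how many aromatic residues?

The aromatic amino acids are Phe (F, benzyl), Trp (W, indole), and Tyr (Y, phenol).
Matching residues: W1, F2, Y3, Y4, F5, W6, W7, F8, W9, F10, Y11, W12, F13, F14.

14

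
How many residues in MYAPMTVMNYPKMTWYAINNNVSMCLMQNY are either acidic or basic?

Acidic: D, E. Basic: H, K, R.
Acidic residues here: none (0).
Basic residues here: K12 (1).
The two groups share no amino acid, so total = 0 + 1 = 1.

1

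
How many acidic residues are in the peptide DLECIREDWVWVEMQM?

5

Aspartate (D) and glutamate (E) have carboxylic-acid side chains and are the acidic amino acids.
Matching residues: D1, E3, E7, D8, E13.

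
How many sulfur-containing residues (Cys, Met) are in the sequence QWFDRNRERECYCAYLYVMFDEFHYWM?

Matching residues: C11, C13, M19, M27.

4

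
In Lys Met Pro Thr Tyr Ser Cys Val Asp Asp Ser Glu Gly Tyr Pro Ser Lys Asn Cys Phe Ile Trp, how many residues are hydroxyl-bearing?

The –OH-bearing residues are Ser, Thr (aliphatic alcohols), and Tyr (phenol).
Matching residues: Thr4, Tyr5, Ser6, Ser11, Tyr14, Ser16.

6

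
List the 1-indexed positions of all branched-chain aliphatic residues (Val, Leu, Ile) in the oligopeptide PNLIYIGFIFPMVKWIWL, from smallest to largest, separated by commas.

Matching residues: L3, I4, I6, I9, V13, I16, L18.

3, 4, 6, 9, 13, 16, 18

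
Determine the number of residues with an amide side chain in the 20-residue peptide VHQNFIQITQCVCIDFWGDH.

4

The amide-side-chain residues are Asn (N) and Gln (Q).
Matching residues: Q3, N4, Q7, Q10.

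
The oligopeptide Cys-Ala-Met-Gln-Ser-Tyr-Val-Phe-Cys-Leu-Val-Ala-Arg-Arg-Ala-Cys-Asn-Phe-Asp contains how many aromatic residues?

3

The aromatic amino acids are Phe (F, benzyl), Trp (W, indole), and Tyr (Y, phenol).
Matching residues: Tyr6, Phe8, Phe18.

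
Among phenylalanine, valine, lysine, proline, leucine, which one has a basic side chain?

Lysine (K), arginine (R), and histidine (H) have basic, nitrogen-containing side chains.
Of the listed options, only lysine belongs to this group.

lysine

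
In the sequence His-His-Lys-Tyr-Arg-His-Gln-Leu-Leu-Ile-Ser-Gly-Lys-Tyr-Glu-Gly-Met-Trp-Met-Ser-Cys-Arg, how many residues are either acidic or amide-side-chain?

Acidic: D, E. Amide-side-chain: N, Q.
Acidic residues here: Glu15 (1).
Amide-side-chain residues here: Gln7 (1).
The two groups share no amino acid, so total = 1 + 1 = 2.

2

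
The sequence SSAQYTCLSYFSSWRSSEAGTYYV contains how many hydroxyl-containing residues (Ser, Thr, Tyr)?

13

Matching residues: S1, S2, Y5, T6, S9, Y10, S12, S13, S16, S17, T21, Y22, Y23.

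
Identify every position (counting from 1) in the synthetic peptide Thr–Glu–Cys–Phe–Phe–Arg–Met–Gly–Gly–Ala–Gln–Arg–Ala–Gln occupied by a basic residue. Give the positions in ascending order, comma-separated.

6, 12

Lysine (K), arginine (R), and histidine (H) have basic, nitrogen-containing side chains.
Matching residues: Arg6, Arg12.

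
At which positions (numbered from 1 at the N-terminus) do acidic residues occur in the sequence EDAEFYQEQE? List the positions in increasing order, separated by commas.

1, 2, 4, 8, 10

Aspartate (D) and glutamate (E) have carboxylic-acid side chains and are the acidic amino acids.
Matching residues: E1, D2, E4, E8, E10.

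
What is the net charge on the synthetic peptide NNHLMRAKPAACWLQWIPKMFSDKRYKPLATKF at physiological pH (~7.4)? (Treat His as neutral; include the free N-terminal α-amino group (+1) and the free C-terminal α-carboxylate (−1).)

The side chains ionized at physiological pH are Lys/Arg (+1) and Asp/Glu (−1); with His treated as neutral, nothing else contributes.
Positive (K, R): R6, K8, K19, K24, R25, K27, K32 → +7.
Negative (D, E): D23 → −1.
The N-terminus (+1) and C-terminus (−1) cancel.
Net charge = (+7) + (−1) = +6.

+6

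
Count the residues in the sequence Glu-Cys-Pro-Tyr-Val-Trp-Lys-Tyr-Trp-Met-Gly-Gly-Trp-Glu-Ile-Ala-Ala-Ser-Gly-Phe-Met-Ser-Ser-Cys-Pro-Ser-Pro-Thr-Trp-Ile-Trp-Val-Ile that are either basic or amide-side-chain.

1

Basic: H, K, R. Amide-side-chain: N, Q.
Basic residues here: Lys7 (1).
Amide-side-chain residues here: none (0).
The two groups share no amino acid, so total = 1 + 0 = 1.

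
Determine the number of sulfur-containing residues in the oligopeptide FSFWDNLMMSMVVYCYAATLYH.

The sulfur-bearing residues are cysteine (–SH) and methionine (–S–CH₃).
Matching residues: M8, M9, M11, C15.

4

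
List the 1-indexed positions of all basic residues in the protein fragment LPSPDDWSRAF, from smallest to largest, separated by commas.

9

K, R, and H are the three residues with basic side chains (ε-amine, guanidinium, and imidazole respectively).
Matching residues: R9.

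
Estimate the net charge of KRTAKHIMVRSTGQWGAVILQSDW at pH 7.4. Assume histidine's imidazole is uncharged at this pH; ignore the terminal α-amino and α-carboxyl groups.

+3

The side chains ionized at physiological pH are Lys/Arg (+1) and Asp/Glu (−1); with His treated as neutral, nothing else contributes.
Positive (K, R): K1, R2, K5, R10 → +4.
Negative (D, E): D23 → −1.
Net charge = (+4) + (−1) = +3.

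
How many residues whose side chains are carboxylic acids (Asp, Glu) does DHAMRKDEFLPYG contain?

Matching residues: D1, D7, E8.

3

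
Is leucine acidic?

Only D (aspartate) and E (glutamate) carry a side-chain carboxylic acid.
Leucine is not in this group.

No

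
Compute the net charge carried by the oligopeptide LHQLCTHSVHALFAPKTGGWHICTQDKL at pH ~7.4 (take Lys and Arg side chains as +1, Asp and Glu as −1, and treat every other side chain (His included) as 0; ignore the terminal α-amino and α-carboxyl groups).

Positive (K, R): K16, K27 → +2.
Negative (D, E): D26 → −1.
Net charge = (+2) + (−1) = +1.

+1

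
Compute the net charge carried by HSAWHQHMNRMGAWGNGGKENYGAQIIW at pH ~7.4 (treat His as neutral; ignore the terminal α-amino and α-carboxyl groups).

+1

Near pH 7.4, K and R contribute +1 each, D and E contribute −1 each, and every other side chain (His included, as stated) is uncharged.
Positive (K, R): R10, K19 → +2.
Negative (D, E): E20 → −1.
Net charge = (+2) + (−1) = +1.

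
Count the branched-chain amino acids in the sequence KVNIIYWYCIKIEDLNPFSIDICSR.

Valine (V), leucine (L), and isoleucine (I) are the branched-chain amino acids.
Matching residues: V2, I4, I5, I10, I12, L15, I20, I22.

8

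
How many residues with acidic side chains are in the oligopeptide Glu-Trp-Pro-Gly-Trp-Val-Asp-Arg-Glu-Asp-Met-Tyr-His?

Aspartate (D) and glutamate (E) have carboxylic-acid side chains and are the acidic amino acids.
Matching residues: Glu1, Asp7, Glu9, Asp10.

4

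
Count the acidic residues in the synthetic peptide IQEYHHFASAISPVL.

Aspartate (D) and glutamate (E) have carboxylic-acid side chains and are the acidic amino acids.
Matching residues: E3.

1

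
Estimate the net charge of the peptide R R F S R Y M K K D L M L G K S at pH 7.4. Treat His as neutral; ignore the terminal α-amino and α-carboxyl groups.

Near pH 7.4, K and R contribute +1 each, D and E contribute −1 each, and every other side chain (His included, as stated) is uncharged.
Positive (K, R): R1, R2, R5, K8, K9, K15 → +6.
Negative (D, E): D10 → −1.
Net charge = (+6) + (−1) = +5.

+5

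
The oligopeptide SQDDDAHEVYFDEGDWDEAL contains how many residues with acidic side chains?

The acidic residues are Asp (D) and Glu (E), whose side chains end in a carboxylate group.
Matching residues: D3, D4, D5, E8, D12, E13, D15, D17, E18.

9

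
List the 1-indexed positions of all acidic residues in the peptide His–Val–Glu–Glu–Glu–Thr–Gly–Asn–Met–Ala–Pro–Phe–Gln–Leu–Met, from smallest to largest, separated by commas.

3, 4, 5

Aspartate (D) and glutamate (E) have carboxylic-acid side chains and are the acidic amino acids.
Matching residues: Glu3, Glu4, Glu5.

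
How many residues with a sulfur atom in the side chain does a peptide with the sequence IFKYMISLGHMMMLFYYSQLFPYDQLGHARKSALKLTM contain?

Cysteine (C, thiol) and methionine (M, thioether) are the two sulfur-containing amino acids.
Matching residues: M5, M11, M12, M13, M38.

5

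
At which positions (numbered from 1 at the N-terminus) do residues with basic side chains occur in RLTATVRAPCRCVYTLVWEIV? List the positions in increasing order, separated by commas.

K, R, and H are the three residues with basic side chains (ε-amine, guanidinium, and imidazole respectively).
Matching residues: R1, R7, R11.

1, 7, 11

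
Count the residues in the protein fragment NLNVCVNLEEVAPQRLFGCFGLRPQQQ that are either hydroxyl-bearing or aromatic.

Hydroxyl-bearing: S, T, Y. Aromatic: F, W, Y.
Hydroxyl-bearing residues here: none (0).
Aromatic residues here: F17, F20 (2).
(Y belongs to both groups, but none appear in this sequence.) Total = 0 + 2 = 2.

2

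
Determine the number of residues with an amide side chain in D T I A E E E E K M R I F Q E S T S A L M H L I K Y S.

1

Only N (asparagine) and Q (glutamine) carry a side-chain carboxamide.
Matching residues: Q14.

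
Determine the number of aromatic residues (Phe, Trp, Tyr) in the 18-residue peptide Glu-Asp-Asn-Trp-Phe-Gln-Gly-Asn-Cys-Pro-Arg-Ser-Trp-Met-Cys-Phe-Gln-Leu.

Matching residues: Trp4, Phe5, Trp13, Phe16.

4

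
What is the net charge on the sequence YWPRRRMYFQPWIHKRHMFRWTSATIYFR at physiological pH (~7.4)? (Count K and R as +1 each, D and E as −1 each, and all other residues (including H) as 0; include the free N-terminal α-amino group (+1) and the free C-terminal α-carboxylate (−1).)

+7

Positive (K, R): R4, R5, R6, K15, R16, R20, R29 → +7.
Negative (D, E): none → −0.
The N-terminus (+1) and C-terminus (−1) cancel.
Net charge = (+7) + (−0) = +7.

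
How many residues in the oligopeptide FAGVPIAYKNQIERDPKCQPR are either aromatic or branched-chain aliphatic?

5

Aromatic: F, W, Y. Branched-chain aliphatic: I, L, V.
Aromatic residues here: F1, Y8 (2).
Branched-chain aliphatic residues here: V4, I6, I12 (3).
The two groups share no amino acid, so total = 2 + 3 = 5.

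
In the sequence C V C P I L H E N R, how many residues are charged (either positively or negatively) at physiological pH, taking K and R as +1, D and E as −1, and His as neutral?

2

Charged side chains at pH ~7.4: K, R (positive); D, E (negative).
Matching residues: E8, R10.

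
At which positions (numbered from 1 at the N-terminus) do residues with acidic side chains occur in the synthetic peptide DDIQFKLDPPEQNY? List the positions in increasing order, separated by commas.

Aspartate (D) and glutamate (E) have carboxylic-acid side chains and are the acidic amino acids.
Matching residues: D1, D2, D8, E11.

1, 2, 8, 11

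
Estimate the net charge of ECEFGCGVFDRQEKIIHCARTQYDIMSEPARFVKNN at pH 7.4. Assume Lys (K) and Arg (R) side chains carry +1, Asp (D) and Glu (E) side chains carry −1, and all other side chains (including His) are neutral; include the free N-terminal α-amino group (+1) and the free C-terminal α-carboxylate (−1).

Positive (K, R): R11, K14, R20, R31, K34 → +5.
Negative (D, E): E1, E3, D10, E13, D24, E28 → −6.
The N-terminus (+1) and C-terminus (−1) cancel.
Net charge = (+5) + (−6) = −1.

-1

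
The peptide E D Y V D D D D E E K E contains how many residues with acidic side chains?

9

Only D (aspartate) and E (glutamate) carry a side-chain carboxylic acid.
Matching residues: E1, D2, D5, D6, D7, D8, E9, E10, E12.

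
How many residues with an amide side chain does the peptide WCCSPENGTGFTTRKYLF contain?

1

Asparagine (N) and glutamine (Q) have uncharged amide side chains.
Matching residues: N7.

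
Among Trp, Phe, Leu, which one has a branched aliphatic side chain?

Leu

The BCAAs are Val, Leu, and Ile — aliphatic side chains with a branch point.
Of the listed options, only Leu belongs to this group.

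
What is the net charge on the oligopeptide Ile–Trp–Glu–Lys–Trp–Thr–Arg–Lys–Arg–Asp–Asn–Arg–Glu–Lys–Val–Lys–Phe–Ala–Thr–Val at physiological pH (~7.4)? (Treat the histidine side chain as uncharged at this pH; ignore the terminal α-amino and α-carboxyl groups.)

+4

The side chains ionized at physiological pH are Lys/Arg (+1) and Asp/Glu (−1); with His treated as neutral, nothing else contributes.
Positive (K, R): Lys4, Arg7, Lys8, Arg9, Arg12, Lys14, Lys16 → +7.
Negative (D, E): Glu3, Asp10, Glu13 → −3.
Net charge = (+7) + (−3) = +4.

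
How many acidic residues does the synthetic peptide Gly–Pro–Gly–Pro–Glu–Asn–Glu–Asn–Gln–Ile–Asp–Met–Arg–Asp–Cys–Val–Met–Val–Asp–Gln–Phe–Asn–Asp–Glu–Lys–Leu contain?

7

The acidic residues are Asp (D) and Glu (E), whose side chains end in a carboxylate group.
Matching residues: Glu5, Glu7, Asp11, Asp14, Asp19, Asp23, Glu24.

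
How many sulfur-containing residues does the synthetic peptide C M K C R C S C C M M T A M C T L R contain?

Cysteine (C, thiol) and methionine (M, thioether) are the two sulfur-containing amino acids.
Matching residues: C1, M2, C4, C6, C8, C9, M10, M11, M14, C15.

10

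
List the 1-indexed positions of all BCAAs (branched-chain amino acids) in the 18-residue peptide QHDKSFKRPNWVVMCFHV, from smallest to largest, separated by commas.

V, L, and I make up the branched-chain aliphatic group.
Matching residues: V12, V13, V18.

12, 13, 18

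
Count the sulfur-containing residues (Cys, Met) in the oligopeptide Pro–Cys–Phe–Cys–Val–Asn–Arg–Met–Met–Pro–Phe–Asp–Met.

Matching residues: Cys2, Cys4, Met8, Met9, Met13.

5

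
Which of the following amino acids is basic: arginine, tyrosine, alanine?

Lysine (K), arginine (R), and histidine (H) have basic, nitrogen-containing side chains.
Of the listed options, only arginine belongs to this group.

arginine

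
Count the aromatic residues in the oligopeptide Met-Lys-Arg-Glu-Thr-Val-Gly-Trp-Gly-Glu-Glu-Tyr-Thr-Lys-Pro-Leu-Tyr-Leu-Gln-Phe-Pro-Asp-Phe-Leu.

5

F, W, and Y each carry an aromatic ring on the side chain.
Matching residues: Trp8, Tyr12, Tyr17, Phe20, Phe23.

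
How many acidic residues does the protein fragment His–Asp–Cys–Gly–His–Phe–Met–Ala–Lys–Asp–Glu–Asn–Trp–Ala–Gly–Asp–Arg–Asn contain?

Only D (aspartate) and E (glutamate) carry a side-chain carboxylic acid.
Matching residues: Asp2, Asp10, Glu11, Asp16.

4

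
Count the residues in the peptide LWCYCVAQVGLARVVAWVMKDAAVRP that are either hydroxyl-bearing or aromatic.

3

Hydroxyl-bearing: S, T, Y. Aromatic: F, W, Y.
Hydroxyl-bearing residues here: Y4 (1).
Aromatic residues here: W2, Y4, W17 (3).
Y is in both groups, so the 1 Y residue must not be double-counted.
Total = 1 + 3 − 1 = 3.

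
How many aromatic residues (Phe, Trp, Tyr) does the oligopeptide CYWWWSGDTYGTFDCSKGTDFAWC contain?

8

Matching residues: Y2, W3, W4, W5, Y10, F13, F21, W23.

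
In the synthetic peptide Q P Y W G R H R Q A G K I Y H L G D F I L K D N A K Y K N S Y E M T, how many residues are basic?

8

The basic amino acids are Lys (K), Arg (R), and His (H).
Matching residues: R6, H7, R8, K12, H15, K22, K26, K28.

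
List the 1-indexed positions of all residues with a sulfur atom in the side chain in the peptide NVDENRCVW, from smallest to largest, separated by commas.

Only Cys (C) and Met (M) have a sulfur atom in the side chain.
Matching residues: C7.

7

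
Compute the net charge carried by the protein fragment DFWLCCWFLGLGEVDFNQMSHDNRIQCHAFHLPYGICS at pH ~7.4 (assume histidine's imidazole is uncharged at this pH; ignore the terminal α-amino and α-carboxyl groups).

-3

The side chains ionized at physiological pH are Lys/Arg (+1) and Asp/Glu (−1); with His treated as neutral, nothing else contributes.
Positive (K, R): R24 → +1.
Negative (D, E): D1, E13, D15, D22 → −4.
Net charge = (+1) + (−4) = −3.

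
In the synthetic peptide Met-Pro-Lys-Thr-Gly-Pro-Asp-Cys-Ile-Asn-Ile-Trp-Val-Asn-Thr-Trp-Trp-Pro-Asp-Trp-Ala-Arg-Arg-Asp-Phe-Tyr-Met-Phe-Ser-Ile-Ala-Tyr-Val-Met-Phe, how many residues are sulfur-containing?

The sulfur-bearing residues are cysteine (–SH) and methionine (–S–CH₃).
Matching residues: Met1, Cys8, Met27, Met34.

4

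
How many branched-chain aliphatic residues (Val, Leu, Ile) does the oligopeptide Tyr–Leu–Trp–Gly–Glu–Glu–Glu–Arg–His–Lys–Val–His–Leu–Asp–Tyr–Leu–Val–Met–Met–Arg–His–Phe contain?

Matching residues: Leu2, Val11, Leu13, Leu16, Val17.

5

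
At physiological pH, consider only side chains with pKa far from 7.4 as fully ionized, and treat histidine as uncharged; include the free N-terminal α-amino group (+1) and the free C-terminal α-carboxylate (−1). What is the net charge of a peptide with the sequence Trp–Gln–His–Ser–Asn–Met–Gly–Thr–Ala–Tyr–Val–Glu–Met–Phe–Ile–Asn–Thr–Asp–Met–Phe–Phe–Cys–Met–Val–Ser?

Near pH 7.4, K and R contribute +1 each, D and E contribute −1 each, and every other side chain (His included, as stated) is uncharged.
Positive (K, R): none → +0.
Negative (D, E): Glu12, Asp18 → −2.
The N-terminus (+1) and C-terminus (−1) cancel.
Net charge = (+0) + (−2) = −2.

-2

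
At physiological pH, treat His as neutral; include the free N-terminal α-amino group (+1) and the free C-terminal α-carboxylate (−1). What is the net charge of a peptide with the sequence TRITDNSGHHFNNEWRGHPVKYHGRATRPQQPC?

+3

The side chains ionized at physiological pH are Lys/Arg (+1) and Asp/Glu (−1); with His treated as neutral, nothing else contributes.
Positive (K, R): R2, R16, K21, R25, R28 → +5.
Negative (D, E): D5, E14 → −2.
The N-terminus (+1) and C-terminus (−1) cancel.
Net charge = (+5) + (−2) = +3.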